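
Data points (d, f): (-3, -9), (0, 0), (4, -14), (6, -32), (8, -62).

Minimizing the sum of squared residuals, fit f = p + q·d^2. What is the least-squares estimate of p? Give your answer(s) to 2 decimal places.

p = 0.60

Setting ∂/∂p … = 0 gives: 5·p + 125·q = -117;  125·p + 5729·q = -5425.
(Σ1 = 5, Σd^2 = 125, Σd^2·d^2 = 5729, Σf = -117, Σd^2·f = -5425.)
Δ = 5·5729 − 125² = 13020.
p = ((-117)·5729 − 125·(-5425))/13020 = 1958/3255; q = (5·(-5425) − 125·(-117))/13020 = -625/651.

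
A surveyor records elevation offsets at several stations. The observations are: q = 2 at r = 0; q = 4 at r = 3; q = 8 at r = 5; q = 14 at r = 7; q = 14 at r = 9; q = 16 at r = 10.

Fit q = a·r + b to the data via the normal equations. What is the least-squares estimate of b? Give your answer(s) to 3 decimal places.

b = 1.140

From the data, Σr·r = 264, Σr = 34, Σ1 = 6.
Right-hand side: Σr·q = 436, Σq = 58.
det = 264·6 − 34² = 428.
a = (436·6 − 34·58)/428 = 161/107; b = (264·58 − 34·436)/428 = 122/107.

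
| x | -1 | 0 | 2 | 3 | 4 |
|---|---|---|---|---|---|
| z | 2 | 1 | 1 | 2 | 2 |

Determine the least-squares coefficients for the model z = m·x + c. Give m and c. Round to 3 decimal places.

Setting ∂/∂m … = 0 gives: 30·m + 8·c = 14;  8·m + 5·c = 8.
Δ = 30·5 − 8² = 86.
m = (14·5 − 8·8)/86 = 3/43; c = (30·8 − 8·14)/86 = 64/43.

m = 0.070, c = 1.488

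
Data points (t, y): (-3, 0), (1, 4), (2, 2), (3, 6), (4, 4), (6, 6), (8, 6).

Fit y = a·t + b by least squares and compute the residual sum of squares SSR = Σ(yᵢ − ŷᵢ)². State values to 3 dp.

SSR = 8.789

Compute the Gram sums: Σt·t = 139, Σt = 21, Σ1 = 7.
Moment sums: Σt·y = 126, Σy = 28.
XᵀX·[a, b]ᵀ = Xᵀy becomes [[139, 21]; [21, 7]]·[a, b]ᵀ = [126, 28]ᵀ.
Δ = 139·7 − 21² = 532.
a = (126·7 − 21·28)/532 = 21/38; b = (139·28 − 21·126)/532 = 89/38.
Residuals: -13/19, 21/19, -55/38, 2, -21/38, 13/38, -29/38; SSR = 167/19.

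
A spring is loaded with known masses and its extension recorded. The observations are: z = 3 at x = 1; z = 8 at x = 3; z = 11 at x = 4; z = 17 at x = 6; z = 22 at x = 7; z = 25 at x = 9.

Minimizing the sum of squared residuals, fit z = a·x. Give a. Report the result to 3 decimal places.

Setting ∂/∂a … = 0 gives: 192·a = 552.
a = 552/192 = 2.875.

a = 2.875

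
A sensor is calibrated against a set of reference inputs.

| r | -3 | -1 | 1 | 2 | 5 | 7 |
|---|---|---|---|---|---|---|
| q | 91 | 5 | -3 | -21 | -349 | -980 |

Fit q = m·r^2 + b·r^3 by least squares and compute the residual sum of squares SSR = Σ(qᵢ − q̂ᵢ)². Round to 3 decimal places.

SSR = 3.644

Compute the Gram sums: Σr^2·r^2 = 3125, Σr^2·r^3 = 19721, Σr^3·r^3 = 134069.
Moment sums: Σr^2·q = -56008, Σr^3·q = -382398.
XᵀX·[m, b]ᵀ = Xᵀq becomes [[3125, 19721]; [19721, 134069]]·[m, b]ᵀ = [-56008, -382398]ᵀ.
Determinant 3125·134069 − 19721² = 30047784.
m = ((-56008)·134069 − 19721·(-382398))/30047784 = 1243631/1155684; b = (3125·(-382398) − 19721·(-56008))/30047784 = -45229991/15023892.
Residuals: 38299/1251991, 6861133/7511946, -1334074/1251991, -4582654/3755973, 1557623/3755973, -286699/2503982; SSR = 27375925/7511946.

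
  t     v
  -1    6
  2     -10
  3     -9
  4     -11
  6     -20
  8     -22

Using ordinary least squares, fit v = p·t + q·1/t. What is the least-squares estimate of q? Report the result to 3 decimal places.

Normal-equation sums: Σt·t = 130, Σt·1/t = 6, Σ1/t·1/t = 845/576.
And Σt·v = -393, Σ1/t·v = -137/6.
So AᵀA·[p, q]ᵀ = Aᵀv: [[130, 6]; [6, 845/576]]·[p, q]ᵀ = [-393, -137/6]ᵀ.
Determinant 130·(845/576) − 6² = 44557/288.
p = ((-393)·(845/576) − 6·(-137/6))/(44557/288) = -253173/89114; q = (130·(-137/6) − 6·(-393))/(44557/288) = -175776/44557.

q = -3.945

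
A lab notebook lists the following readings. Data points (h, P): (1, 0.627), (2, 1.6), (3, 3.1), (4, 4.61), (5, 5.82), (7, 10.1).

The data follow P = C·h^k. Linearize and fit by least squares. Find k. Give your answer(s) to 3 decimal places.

k = 1.425

With ln Pᵢ as the transformed response and ln hᵢ as the regressor:
XᵀX = [[9.9861, 6.7334]; [6.7334, 6]], rhs = [11.0220, 6.7367]ᵀ  (here Σln h = 6.7334, Σ(ln h)² = 9.9861, Σln P = 6.7367, Σln h·ln P = 11.0220).
Δ = 9.9861·6 − (6.7334)² = 14.5777; k = (11.0220·6 − 6.7334·6.7367)/14.5777 = 1.42488, ln C = (9.9861·6.7367 − 6.7334·11.0220)/14.5777 = -0.47627.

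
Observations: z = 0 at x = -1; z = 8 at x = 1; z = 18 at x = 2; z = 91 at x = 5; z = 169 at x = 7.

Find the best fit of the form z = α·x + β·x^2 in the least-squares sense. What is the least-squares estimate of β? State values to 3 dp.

β = 2.966

The normal equations are: 80·α + 476·β = 1682;  476·α + 3044·β = 10636.
(Σx·x = 80, Σx·x^2 = 476, Σx^2·x^2 = 3044, Σx·z = 1682, Σx^2·z = 10636.)
Determinant 80·3044 − 476² = 16944.
α = (1682·3044 − 476·10636)/16944 = 7159/2118; β = (80·10636 − 476·1682)/16944 = 6281/2118.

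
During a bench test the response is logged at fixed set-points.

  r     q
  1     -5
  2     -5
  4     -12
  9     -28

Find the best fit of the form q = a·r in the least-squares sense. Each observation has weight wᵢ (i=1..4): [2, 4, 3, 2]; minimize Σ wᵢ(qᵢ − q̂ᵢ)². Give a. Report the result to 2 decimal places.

MᵀWM·[a]ᵀ = MᵀWq reads: 228·a = -698.
(Σwᵢ·r·r = 228, Σwᵢ·r·q = -698.)
Hence a = -698 / 228 ≈ -3.0614.

a = -3.06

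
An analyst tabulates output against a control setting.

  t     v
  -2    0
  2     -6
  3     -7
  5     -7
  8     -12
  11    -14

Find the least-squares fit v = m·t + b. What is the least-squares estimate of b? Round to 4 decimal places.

b = -2.9321

Compute the Gram sums: Σt·t = 227, Σt = 27, Σ1 = 6.
And Σt·v = -318, Σv = -46.
Normal equations: [[227, 27]; [27, 6]]·[m, b]ᵀ = [-318, -46]ᵀ.
Eliminating b: 6·(row 1) − 27·(row 2) gives 633·m = 6·(-318) − 27·(-46) = -666, so m = -222/211.
Then b = ((-46) − 27·(-222/211))/6 = -1856/633.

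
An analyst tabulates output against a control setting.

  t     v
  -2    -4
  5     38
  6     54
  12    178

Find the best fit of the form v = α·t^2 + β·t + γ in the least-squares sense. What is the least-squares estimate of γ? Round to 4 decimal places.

Setting ∂/∂α … = 0 gives: 22673·α + 2061·β + 209·γ = 28510;  2061·α + 209·β + 21·γ = 2658;  209·α + 21·β + 4·γ = 266.
Inverting the 3×3 Gram matrix, [α, β, γ]ᵀ = [927/946, 15189/4730, -3688/2365]ᵀ.

γ = -1.5594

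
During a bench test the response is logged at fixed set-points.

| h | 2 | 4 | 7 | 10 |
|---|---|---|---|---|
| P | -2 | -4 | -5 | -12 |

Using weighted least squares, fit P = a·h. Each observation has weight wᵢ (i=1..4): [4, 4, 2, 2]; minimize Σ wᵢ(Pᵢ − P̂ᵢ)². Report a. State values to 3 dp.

The normal equations are: 378·a = -390.
(Σwᵢ·h·h = 378, Σwᵢ·h·P = -390.)
Hence a = -390 / 378 ≈ -1.03175.

a = -1.032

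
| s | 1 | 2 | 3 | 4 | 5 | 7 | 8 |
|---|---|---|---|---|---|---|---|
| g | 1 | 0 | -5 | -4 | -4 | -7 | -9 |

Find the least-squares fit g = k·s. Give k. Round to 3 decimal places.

The normal system MᵀM·[k]ᵀ = Mᵀg is [[168]]·[k]ᵀ = [-171]ᵀ.
k = (-171)/168 = -1.01786.

k = -1.018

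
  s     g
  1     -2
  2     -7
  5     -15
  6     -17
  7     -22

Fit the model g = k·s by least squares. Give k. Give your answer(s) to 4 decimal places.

Forming AᵀA = [[115]] and Aᵀg = [-347]ᵀ gives AᵀA·[k]ᵀ = Aᵀg.
k = (-347)/115 = -3.01739.

k = -3.0174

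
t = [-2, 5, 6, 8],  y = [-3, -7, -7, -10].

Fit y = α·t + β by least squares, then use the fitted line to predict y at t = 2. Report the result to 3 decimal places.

ŷ = -5.313

With design matrix M, MᵀM = [[129, 17]; [17, 4]] and Mᵀy = [-151, -27]ᵀ.
Eliminating β: 4·(row 1) − 17·(row 2) gives 227·α = 4·(-151) − 17·(-27) = -145, so α = -145/227.
Then β = ((-27) − 17·(-145/227))/4 = -916/227.
At t = 2: ŷ = (-145/227)·(2) + (-916/227)·(1) = -1206/227.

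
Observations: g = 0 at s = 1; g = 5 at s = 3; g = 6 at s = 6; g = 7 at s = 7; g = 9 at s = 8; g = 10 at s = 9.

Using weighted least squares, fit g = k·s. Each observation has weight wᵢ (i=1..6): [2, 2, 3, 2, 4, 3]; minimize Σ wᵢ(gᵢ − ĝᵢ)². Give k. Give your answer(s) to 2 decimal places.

Normal-equation sums: Σwᵢ·s·s = 725.
Moment sums: Σwᵢ·s·g = 794.
Normal equations: [[725]]·[k]ᵀ = [794]ᵀ.
k = 794/725 = 1.09517.

k = 1.10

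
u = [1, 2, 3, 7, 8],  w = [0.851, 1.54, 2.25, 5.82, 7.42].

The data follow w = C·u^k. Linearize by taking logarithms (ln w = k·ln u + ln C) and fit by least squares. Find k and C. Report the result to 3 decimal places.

Let Y = ln w. Fitting Y = k·ln u + ln C by least squares:
Σln u = 5.8171, Σ(ln u)² = 9.7980, Σln w = 4.8468, Σln u·ln w = 8.7851.
Equations: 9.7980·k + 5.8171·ln C = 8.7851;  5.8171·k + 5·ln C = 4.8468.
Slope k = (n·Σln u·ln w − Σln u·Σln w)/(n·Σ(ln u)² − (Σln u)²) = (5·8.7851 − 5.8171·4.8468)/15.1514 = 1.03824; ln C = (Σln w − k·Σln u)/n = -0.23854, so C = exp(-0.23854) = 0.78778.

k = 1.038, C = 0.788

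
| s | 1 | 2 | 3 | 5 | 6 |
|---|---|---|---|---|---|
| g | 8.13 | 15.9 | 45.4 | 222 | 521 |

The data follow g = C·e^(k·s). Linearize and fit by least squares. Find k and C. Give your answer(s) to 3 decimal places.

k = 0.842, C = 3.336

With ln gᵢ as the transformed response and sᵢ as the regressor:
XᵀX = [[75.0000, 17.0000]; [17.0000, 5]], rhs = [83.6226, 20.3358]ᵀ  (here Σs = 17.0000, Σ(s)² = 75.0000, Σln g = 20.3358, Σs·ln g = 83.6226).
Slope k = (n·Σs·ln g − Σs·Σln g)/(n·Σ(s)² − (Σs)²) = (5·83.6226 − 17.0000·20.3358)/86.0000 = 0.84191; ln C = (Σln g − k·Σs)/n = 1.20467, so C = exp(1.20467) = 3.33567.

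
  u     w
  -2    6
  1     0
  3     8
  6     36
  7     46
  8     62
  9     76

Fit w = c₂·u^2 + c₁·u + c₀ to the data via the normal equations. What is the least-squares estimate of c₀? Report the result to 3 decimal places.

Entries of XᵀX: Σu^2·u^2 = 14452, Σu^2·u = 1820, Σu^2 = 244, Σu·u = 244, Σu = 32, Σ1 = 7.
Right-hand side: Σu^2·w = 13770, Σu·w = 1730, Σw = 234.
XᵀX·[c₂, c₁, c₀]ᵀ = Xᵀw becomes [[14452, 1820, 244]; [1820, 244, 32]; [244, 32, 7]]·[c₂, c₁, c₀]ᵀ = [13770, 1730, 234]ᵀ.
Row-reducing yields c₂ = 4049/4116, c₁ = -4147/12348, c₀ = 2081/3087.

c₀ = 0.674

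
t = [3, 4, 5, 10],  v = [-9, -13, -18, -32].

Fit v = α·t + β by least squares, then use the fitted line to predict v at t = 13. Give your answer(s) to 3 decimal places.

The normal system XᵀX·[α, β]ᵀ = Xᵀv is [[150, 22]; [22, 4]]·[α, β]ᵀ = [-489, -72]ᵀ.
Eliminating β: 4·(row 1) − 22·(row 2) gives 116·α = 4·(-489) − 22·(-72) = -372, so α = -93/29.
Then β = ((-72) − 22·(-93/29))/4 = -21/58.
At t = 13: v̂ = (-93/29)·(13) + (-21/58)·(1) = -2439/58.

v̂ = -42.052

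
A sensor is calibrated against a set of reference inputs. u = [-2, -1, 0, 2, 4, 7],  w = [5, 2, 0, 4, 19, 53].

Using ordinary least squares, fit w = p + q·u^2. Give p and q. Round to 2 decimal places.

Entries of MᵀM: Σ1 = 6, Σu^2 = 74, Σu^2·u^2 = 2690.
Right-hand side: Σw = 83, Σu^2·w = 2939.
Normal equations: [[6, 74]; [74, 2690]]·[p, q]ᵀ = [83, 2939]ᵀ.
det = 6·2690 − 74² = 10664.
p = (83·2690 − 74·2939)/10664 = 723/1333; q = (6·2939 − 74·83)/10664 = 2873/2666.

p = 0.54, q = 1.08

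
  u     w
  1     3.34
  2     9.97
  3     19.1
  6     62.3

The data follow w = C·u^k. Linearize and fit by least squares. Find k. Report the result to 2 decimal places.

Taking logs, ln w = k·ln u + ln C, so regress ln w on ln u.
XᵀX = [[4.8978, 3.5835]; [3.5835, 4]], rhs = [12.2380, 10.5872]ᵀ  (here Σln u = 3.5835, Σ(ln u)² = 4.8978, Σln w = 10.5872, Σln u·ln w = 12.2380).
Solving (det = 6.7496): k = 1.63158, ln C = 1.18510.

k = 1.63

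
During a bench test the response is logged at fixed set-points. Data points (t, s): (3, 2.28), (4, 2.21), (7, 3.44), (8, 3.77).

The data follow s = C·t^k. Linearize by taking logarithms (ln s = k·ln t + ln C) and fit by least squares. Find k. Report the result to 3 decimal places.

k = 0.568

Let Y = ln s. Fitting Y = k·ln t + ln C by least squares:
Σln t = 6.5103, Σ(ln t)² = 11.2394, Σln s = 4.1797, Σln t·ln s = 7.1685.
Equations: 11.2394·k + 6.5103·ln C = 7.1685;  6.5103·k + 4·ln C = 4.1797.
Solving (det = 2.5742): k = 0.56827, ln C = 0.12003.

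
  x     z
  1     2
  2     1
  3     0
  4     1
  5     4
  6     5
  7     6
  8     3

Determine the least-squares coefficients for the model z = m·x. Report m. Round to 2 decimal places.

From the data, Σx·x = 204.
For Mᵀz: Σx·z = 124.
m = 124/204 = 0.607843.

m = 0.61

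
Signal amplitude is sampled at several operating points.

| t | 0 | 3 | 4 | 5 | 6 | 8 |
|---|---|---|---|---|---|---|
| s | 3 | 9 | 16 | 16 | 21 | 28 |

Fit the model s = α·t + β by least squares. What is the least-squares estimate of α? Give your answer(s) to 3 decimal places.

α = 3.161

Normal-equation sums: Σt·t = 150, Σt = 26, Σ1 = 6.
For Aᵀs: Σt·s = 521, Σs = 93.
Normal equations: [[150, 26]; [26, 6]]·[α, β]ᵀ = [521, 93]ᵀ.
Δ = 150·6 − 26² = 224.
α = (521·6 − 26·93)/224 = 177/56; β = (150·93 − 26·521)/224 = 101/56.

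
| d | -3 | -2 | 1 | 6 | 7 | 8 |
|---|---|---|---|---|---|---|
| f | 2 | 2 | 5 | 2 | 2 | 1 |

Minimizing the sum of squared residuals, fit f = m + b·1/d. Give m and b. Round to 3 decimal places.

m = 2.137, b = 1.960

Entries of XᵀX: Σ1 = 6, Σ1/d = 101/168, Σ1/d·1/d = 40217/28224.
And Σf = 14, Σ1/d·f = 685/168.
Δ = 6·(40217/28224) − (101/168)² = 231101/28224.
m = (14·(40217/28224) − (101/168)·(685/168))/(231101/28224) = 493853/231101; b = (6·(685/168) − (101/168)·14)/(231101/28224) = 452928/231101.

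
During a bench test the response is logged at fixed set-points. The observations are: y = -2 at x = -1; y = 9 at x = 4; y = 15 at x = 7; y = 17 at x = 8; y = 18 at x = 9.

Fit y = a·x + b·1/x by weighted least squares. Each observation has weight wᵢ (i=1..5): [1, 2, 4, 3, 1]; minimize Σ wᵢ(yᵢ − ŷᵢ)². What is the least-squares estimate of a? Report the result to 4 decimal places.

Forming AᵀWA = [[502, 11]; [11, 321547/254016]] and AᵀWy = [1064, 1313/56]ᵀ gives AᵀWA·[a, b]ᵀ = AᵀWy.
Determinant 502·(321547/254016) − 11² = 65340329/127008.
a = (1064·(321547/254016) − 11·(1313/56))/(65340329/127008) = 138306280/65340329; b = (502·(1313/56) − 11·1064)/(65340329/127008) = 8396136/65340329.

a = 2.1167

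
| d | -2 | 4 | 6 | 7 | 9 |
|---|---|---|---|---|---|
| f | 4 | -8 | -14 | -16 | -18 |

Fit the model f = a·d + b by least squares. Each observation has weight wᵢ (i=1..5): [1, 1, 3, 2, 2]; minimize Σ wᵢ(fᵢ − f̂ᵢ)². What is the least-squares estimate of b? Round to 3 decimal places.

From the data, Σwᵢ·d·d = 388, Σwᵢ·d = 52, Σwᵢ·1 = 9.
For MᵀWf: Σwᵢ·d·f = -840, Σwᵢ·f = -114.
MᵀWM·[a, b]ᵀ = MᵀWf becomes [[388, 52]; [52, 9]]·[a, b]ᵀ = [-840, -114]ᵀ.
Determinant 388·9 − 52² = 788.
a = ((-840)·9 − 52·(-114))/788 = -408/197; b = (388·(-114) − 52·(-840))/788 = -138/197.

b = -0.701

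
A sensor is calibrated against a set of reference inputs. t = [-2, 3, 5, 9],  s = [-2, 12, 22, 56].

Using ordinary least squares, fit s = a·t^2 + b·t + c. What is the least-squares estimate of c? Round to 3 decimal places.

The normal equations are: 7283·a + 873·b + 119·c = 5186;  873·a + 119·b + 15·c = 654;  119·a + 15·b + 4·c = 88.
Inverting the 3×3 Gram matrix, [a, b, c]ᵀ = [22875/52742, 116757/52742, 20977/26371]ᵀ.

c = 0.795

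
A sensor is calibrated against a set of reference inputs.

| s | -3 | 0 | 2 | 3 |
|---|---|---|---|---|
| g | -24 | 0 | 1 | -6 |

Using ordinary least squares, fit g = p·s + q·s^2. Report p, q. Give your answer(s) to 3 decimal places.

p = 3.140, q = -1.636

Sums needed: Σs·s = 22, Σs·s^2 = 8, Σs^2·s^2 = 178.
And Σs·g = 56, Σs^2·g = -266.
XᵀX·[p, q]ᵀ = Xᵀg becomes [[22, 8]; [8, 178]]·[p, q]ᵀ = [56, -266]ᵀ.
Determinant 22·178 − 8² = 3852.
p = (56·178 − 8·(-266))/3852 = 336/107; q = (22·(-266) − 8·56)/3852 = -175/107.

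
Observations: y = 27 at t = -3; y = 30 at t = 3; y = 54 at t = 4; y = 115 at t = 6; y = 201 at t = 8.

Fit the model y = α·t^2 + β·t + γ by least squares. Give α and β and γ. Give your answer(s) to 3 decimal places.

α = 3.031, β = 0.684, γ = 1.701

Forming AᵀA = [[5810, 792, 134]; [792, 134, 18]; [134, 18, 5]] and Aᵀy = [18381, 2523, 427]ᵀ gives AᵀA·[α, β, γ]ᵀ = Aᵀy.
Row-reducing yields α = 437161/144222, β = 765/1118, γ = 122689/72111.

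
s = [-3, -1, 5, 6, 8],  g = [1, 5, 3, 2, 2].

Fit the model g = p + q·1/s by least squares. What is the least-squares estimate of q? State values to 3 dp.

Forming XᵀX = [[5, -101/120]; [-101/120, 17201/14400]] and Xᵀg = [13, -83/20]ᵀ gives XᵀX·[p, q]ᵀ = Xᵀg.
Eliminating q: (17201/14400)·(row 1) − (-101/120)·(row 2) gives (6317/1200)·p = (17201/14400)·13 − (-101/120)·(-83/20) = 34663/2880, so p = 173315/75804.
Then q = ((-83/20) − (-101/120)·(173315/75804))/(17201/14400) = -11770/6317.

q = -1.863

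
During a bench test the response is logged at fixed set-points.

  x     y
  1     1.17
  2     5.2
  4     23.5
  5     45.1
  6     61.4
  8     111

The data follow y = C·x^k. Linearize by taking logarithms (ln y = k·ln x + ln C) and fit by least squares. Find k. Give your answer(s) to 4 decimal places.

k = 2.2143

With ln yᵢ as the transformed response and ln xᵢ as the regressor:
AᵀA = [[12.5270, 7.5601]; [7.5601, 6]], rhs = [28.8201, 17.5985]ᵀ  (here Σln x = 7.5601, Σ(ln x)² = 12.5270, Σln y = 17.5985, Σln x·ln y = 28.8201).
Slope k = (n·Σln x·ln y − Σln x·Σln y)/(n·Σ(ln x)² − (Σln x)²) = (6·28.8201 − 7.5601·17.5985)/18.0074 = 2.21433; ln C = (Σln y − k·Σln x)/n = 0.14299.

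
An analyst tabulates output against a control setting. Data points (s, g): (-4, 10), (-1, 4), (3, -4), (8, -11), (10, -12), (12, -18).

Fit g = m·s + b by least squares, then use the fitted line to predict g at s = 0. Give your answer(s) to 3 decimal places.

Forming AᵀA = [[334, 28]; [28, 6]] and Aᵀg = [-480, -31]ᵀ gives AᵀA·[m, b]ᵀ = Aᵀg.
Determinant 334·6 − 28² = 1220.
m = ((-480)·6 − 28·(-31))/1220 = -503/305; b = (334·(-31) − 28·(-480))/1220 = 1543/610.
At s = 0: ĝ = (-503/305)·(0) + (1543/610)·(1) = 1543/610.

ĝ = 2.530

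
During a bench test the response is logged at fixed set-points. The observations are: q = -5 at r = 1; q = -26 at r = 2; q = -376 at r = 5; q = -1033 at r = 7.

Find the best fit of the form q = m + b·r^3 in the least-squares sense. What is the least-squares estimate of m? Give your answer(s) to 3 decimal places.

m = -1.561

With design matrix M, MᵀM = [[4, 477]; [477, 133339]] and Mᵀq = [-1440, -401532]ᵀ.
Δ = 4·133339 − 477² = 305827.
m = ((-1440)·133339 − 477·(-401532))/305827 = -477396/305827; b = (4·(-401532) − 477·(-1440))/305827 = -919248/305827.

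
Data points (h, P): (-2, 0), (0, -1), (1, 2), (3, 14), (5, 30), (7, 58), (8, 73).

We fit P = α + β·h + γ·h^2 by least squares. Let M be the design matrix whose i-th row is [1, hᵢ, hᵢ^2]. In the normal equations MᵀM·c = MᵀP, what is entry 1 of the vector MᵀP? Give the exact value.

176

Entry 1 ↔ basis 1, so (MᵀP)_{1} = Σᵢ Pᵢ = (1)·(0) + (1)·(-1) + (1)·(2) + (1)·(14) + (1)·(30) + (1)·(58) + (1)·(73) = 176.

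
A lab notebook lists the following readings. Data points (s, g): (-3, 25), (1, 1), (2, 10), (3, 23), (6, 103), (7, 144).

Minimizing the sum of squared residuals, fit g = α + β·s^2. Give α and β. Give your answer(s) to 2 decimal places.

Entries of MᵀM: Σ1 = 6, Σs^2 = 108, Σs^2·s^2 = 3876.
For Mᵀg: Σg = 306, Σs^2·g = 11237.
Normal equations: [[6, 108]; [108, 3876]]·[α, β]ᵀ = [306, 11237]ᵀ.
Δ = 6·3876 − 108² = 11592.
α = (306·3876 − 108·11237)/11592 = -765/322; β = (6·11237 − 108·306)/11592 = 5729/1932.

α = -2.38, β = 2.97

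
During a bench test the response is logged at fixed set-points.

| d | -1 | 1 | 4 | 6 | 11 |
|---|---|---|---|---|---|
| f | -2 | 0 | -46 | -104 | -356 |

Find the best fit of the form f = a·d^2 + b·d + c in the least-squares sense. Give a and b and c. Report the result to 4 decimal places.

MᵀM·[a, b, c]ᵀ = Mᵀf reads: 16195·a + 1611·b + 175·c = -47558;  1611·a + 175·b + 21·c = -4722;  175·a + 21·b + 5·c = -508.
Inverting the 3×3 Gram matrix, [a, b, c]ᵀ = [-79323/26675, 1017/5335, 44768/26675]ᵀ.

a = -2.9737, b = 0.1906, c = 1.6783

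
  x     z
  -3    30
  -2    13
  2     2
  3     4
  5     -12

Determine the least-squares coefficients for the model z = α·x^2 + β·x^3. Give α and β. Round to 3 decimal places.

Setting ∂/∂α … = 0 gives: 819·α + 3125·β = 66;  3125·α + 17211·β = -2290.
Δ = 819·17211 − 3125² = 4330184.
α = (66·17211 − 3125·(-2290))/4330184 = 1036522/541273; β = (819·(-2290) − 3125·66)/4330184 = -260220/541273.

α = 1.915, β = -0.481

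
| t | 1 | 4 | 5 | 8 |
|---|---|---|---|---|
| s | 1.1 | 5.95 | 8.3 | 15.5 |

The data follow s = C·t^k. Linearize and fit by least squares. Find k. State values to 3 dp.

Taking logs, ln s = k·ln t + ln C, so regress ln s on ln t.
Σln t = 5.0752, Σ(ln t)² = 8.8362, Σln s = 6.7358, Σln t·ln s = 11.5777.
Normal system: [[8.8362, 5.0752]; [5.0752, 4]]·[k, ln C]ᵀ = [11.5777, 6.7358]ᵀ.
Solving (det = 9.5873): k = 1.26474, ln C = 0.07926.

k = 1.265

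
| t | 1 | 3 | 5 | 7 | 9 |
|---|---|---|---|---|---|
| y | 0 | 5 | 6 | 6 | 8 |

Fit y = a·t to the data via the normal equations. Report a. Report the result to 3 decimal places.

a = 0.964

From the data, Σt·t = 165.
Right-hand side: Σt·y = 159.
Hence a = 159 / 165 ≈ 0.963636.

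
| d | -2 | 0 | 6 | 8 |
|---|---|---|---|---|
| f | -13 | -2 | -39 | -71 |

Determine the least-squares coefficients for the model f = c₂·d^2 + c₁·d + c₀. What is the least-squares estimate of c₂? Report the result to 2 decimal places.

Setting ∂/∂c₂ … = 0 gives: 5408·c₂ + 720·c₁ + 104·c₀ = -6000;  720·c₂ + 104·c₁ + 12·c₀ = -776;  104·c₂ + 12·c₁ + 4·c₀ = -125.
Inverting the 3×3 Gram matrix, [c₂, c₁, c₀]ᵀ = [-43/32, 589/272, -191/68]ᵀ.

c₂ = -1.34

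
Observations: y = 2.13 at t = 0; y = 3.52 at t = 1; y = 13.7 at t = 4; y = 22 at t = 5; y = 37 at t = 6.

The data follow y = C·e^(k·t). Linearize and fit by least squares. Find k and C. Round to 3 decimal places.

k = 0.469, C = 2.148

Linearized form: ln y = k·t + ln C. From the 5 transformed points,
Σt = 16.0000, Σ(t)² = 78.0000, Σln y = 11.3339, Σt·ln y = 48.8488.
Equations: 78.0000·k + 16.0000·ln C = 48.8488;  16.0000·k + 5·ln C = 11.3339.
Slope k = (n·Σt·ln y − Σt·Σln y)/(n·Σ(t)² − (Σt)²) = (5·48.8488 − 16.0000·11.3339)/134.0000 = 0.46941; ln C = (Σln y − k·Σt)/n = 0.76468, so C = exp(0.76468) = 2.14831.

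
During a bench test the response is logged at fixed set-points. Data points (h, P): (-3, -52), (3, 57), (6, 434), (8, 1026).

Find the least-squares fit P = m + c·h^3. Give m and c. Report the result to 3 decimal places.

From the data, Σ1 = 4, Σh^3 = 728, Σh^3·h^3 = 310258.
Moment sums: ΣP = 1465, Σh^3·P = 621999.
So XᵀX·[m, c]ᵀ = XᵀP: [[4, 728]; [728, 310258]]·[m, c]ᵀ = [1465, 621999]ᵀ.
det = 4·310258 − 728² = 711048.
m = (1465·310258 − 728·621999)/711048 = 65873/27348; c = (4·621999 − 728·1465)/711048 = 355369/177762.

m = 2.409, c = 1.999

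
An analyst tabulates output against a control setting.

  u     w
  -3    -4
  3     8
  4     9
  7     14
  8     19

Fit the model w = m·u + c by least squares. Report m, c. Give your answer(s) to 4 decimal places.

Compute the Gram sums: Σu·u = 147, Σu = 19, Σ1 = 5.
For Mᵀw: Σu·w = 322, Σw = 46.
det = 147·5 − 19² = 374.
m = (322·5 − 19·46)/374 = 368/187; c = (147·46 − 19·322)/374 = 322/187.

m = 1.9679, c = 1.7219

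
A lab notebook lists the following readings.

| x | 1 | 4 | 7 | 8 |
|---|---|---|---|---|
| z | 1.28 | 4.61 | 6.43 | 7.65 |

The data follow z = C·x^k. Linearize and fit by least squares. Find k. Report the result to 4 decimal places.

Let Y = ln z. Fitting Y = k·ln x + ln C by least squares:
AᵀA = [[10.0325, 5.4116]; [5.4116, 4]], rhs = [9.9709, 5.6708]ᵀ  (here Σln x = 5.4116, Σ(ln x)² = 10.0325, Σln z = 5.6708, Σln x·ln z = 9.9709).
Δ = 10.0325·4 − (5.4116)² = 10.8439; k = (9.9709·4 − 5.4116·5.6708)/10.8439 = 0.84798, ln C = (10.0325·5.6708 − 5.4116·9.9709)/10.8439 = 0.27044.

k = 0.8480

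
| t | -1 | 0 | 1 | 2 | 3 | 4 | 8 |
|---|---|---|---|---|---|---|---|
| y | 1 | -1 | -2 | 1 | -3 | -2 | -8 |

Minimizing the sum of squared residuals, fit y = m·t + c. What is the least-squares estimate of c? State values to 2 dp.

Sums needed: Σt·t = 95, Σt = 17, Σ1 = 7.
Right-hand side: Σt·y = -82, Σy = -14.
Eliminating c: 7·(row 1) − 17·(row 2) gives 376·m = 7·(-82) − 17·(-14) = -336, so m = -42/47.
Then c = ((-14) − 17·(-42/47))/7 = 8/47.

c = 0.17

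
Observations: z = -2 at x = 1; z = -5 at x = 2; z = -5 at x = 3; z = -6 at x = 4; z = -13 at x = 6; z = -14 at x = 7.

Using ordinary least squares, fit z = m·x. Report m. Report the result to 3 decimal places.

m = -1.974

With design matrix M, MᵀM = [[115]] and Mᵀz = [-227]ᵀ.
m = (-227)/115 = -1.97391.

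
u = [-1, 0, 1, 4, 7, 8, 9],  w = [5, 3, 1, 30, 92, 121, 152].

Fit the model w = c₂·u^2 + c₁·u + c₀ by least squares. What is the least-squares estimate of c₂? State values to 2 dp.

c₂ = 1.97

From the data, Σu^2·u^2 = 13316, Σu^2·u = 1648, Σu^2 = 212, Σu·u = 212, Σu = 28, Σ1 = 7.
Moment sums: Σu^2·w = 25050, Σu·w = 3096, Σw = 404.
So MᵀM·[c₂, c₁, c₀]ᵀ = Mᵀw: [[13316, 1648, 212]; [1648, 212, 28]; [212, 28, 7]]·[c₂, c₁, c₀]ᵀ = [25050, 3096, 404]ᵀ.
Inverting the 3×3 Gram matrix, [c₂, c₁, c₀]ᵀ = [1137/578, -1354/1445, 2726/1445]ᵀ.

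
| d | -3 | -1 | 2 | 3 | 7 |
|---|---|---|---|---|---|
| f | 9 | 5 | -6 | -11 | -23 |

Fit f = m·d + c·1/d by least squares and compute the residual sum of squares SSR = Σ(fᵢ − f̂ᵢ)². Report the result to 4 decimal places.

The normal equations are: 72·m + 5·c = -238;  5·m + (2633/1764)·c = -377/21.
det = 72·(2633/1764) − 5² = 4041/49.
m = ((-238)·(2633/1764) − 5·(-377/21))/(4041/49) = -234157/72738; c = (72·(-377/21) − 5·(-238))/(4041/49) = -5026/4041.
Residuals: -8665/8082, 39065/72738, 38560/36369, -7499/8082, -20951/72738; SSR = 127507/36369.

SSR = 3.5059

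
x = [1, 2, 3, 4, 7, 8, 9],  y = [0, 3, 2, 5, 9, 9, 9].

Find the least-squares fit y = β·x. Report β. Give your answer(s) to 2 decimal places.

β = 1.11

From the data, Σx·x = 224.
And Σx·y = 248.
MᵀM·[β]ᵀ = Mᵀy becomes [[224]]·[β]ᵀ = [248]ᵀ.
β = 248/224 = 1.10714.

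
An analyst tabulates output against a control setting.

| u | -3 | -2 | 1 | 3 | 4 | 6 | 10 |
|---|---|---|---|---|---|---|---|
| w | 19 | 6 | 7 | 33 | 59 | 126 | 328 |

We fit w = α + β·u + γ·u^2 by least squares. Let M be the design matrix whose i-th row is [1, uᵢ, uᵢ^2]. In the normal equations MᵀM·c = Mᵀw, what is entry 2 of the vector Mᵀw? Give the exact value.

4309

Entry 2 ↔ basis u, so (Mᵀw)_{2} = Σᵢ (u)·wᵢ = (-3)·(19) + (-2)·(6) + (1)·(7) + (3)·(33) + (4)·(59) + (6)·(126) + (10)·(328) = 4309.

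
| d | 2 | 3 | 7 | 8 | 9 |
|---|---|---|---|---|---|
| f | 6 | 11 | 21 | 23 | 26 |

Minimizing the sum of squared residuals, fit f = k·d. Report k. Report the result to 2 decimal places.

k = 2.95

The normal system MᵀM·[k]ᵀ = Mᵀf is [[207]]·[k]ᵀ = [610]ᵀ.
k = 610/207 = 2.94686.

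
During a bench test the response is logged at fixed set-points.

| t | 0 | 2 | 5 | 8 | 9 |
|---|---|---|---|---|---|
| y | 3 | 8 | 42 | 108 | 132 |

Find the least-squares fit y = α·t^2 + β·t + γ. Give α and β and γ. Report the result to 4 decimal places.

α = 1.6454, β = -0.2544, γ = 2.5601

Forming AᵀA = [[11298, 1374, 174]; [1374, 174, 24]; [174, 24, 5]] and Aᵀy = [18686, 2278, 293]ᵀ gives AᵀA·[α, β, γ]ᵀ = Aᵀy.
Inverting the 3×3 Gram matrix, [α, β, γ]ᵀ = [1369/832, -635/2496, 1065/416]ᵀ.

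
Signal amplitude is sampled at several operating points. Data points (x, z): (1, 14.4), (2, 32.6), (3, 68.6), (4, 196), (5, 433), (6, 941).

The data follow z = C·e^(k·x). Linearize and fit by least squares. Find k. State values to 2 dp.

Let Y = ln z. Fitting Y = k·x + ln C by least squares:
Σx = 21.0000, Σ(x)² = 91.0000, Σln z = 28.5756, Σx·ln z = 114.8685.
Equations: 91.0000·k + 21.0000·ln C = 114.8685;  21.0000·k + 6·ln C = 28.5756.
Slope k = (n·Σx·ln z − Σx·Σln z)/(n·Σ(x)² − (Σx)²) = (6·114.8685 − 21.0000·28.5756)/105.0000 = 0.84879; ln C = (Σln z − k·Σx)/n = 1.79184.

k = 0.85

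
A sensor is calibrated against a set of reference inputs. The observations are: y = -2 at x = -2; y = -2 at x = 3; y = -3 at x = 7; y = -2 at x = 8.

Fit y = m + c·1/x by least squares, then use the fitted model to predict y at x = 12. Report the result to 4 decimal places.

ŷ = -2.2673

From the data, Σ1 = 4, Σ1/x = 17/168, Σ1/x·1/x = 11209/28224.
Moment sums: Σy = -9, Σ1/x·y = -29/84.
Δ = 4·(11209/28224) − (17/168)² = 14849/9408.
m = ((-9)·(11209/28224) − (17/168)·(-29/84))/(14849/9408) = -99895/44547; c = (4·(-29/84) − (17/168)·(-9))/(14849/9408) = -4424/14849.
At x = 12: ŷ = (-99895/44547)·(1) + (-4424/14849)·(1/12) = -33667/14849.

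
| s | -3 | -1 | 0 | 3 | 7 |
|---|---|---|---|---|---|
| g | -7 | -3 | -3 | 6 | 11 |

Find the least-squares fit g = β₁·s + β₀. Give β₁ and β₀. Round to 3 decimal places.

β₁ = 1.878, β₀ = -1.454

With design matrix M, MᵀM = [[68, 6]; [6, 5]] and Mᵀg = [119, 4]ᵀ.
Determinant 68·5 − 6² = 304.
β₁ = (119·5 − 6·4)/304 = 571/304; β₀ = (68·4 − 6·119)/304 = -221/152.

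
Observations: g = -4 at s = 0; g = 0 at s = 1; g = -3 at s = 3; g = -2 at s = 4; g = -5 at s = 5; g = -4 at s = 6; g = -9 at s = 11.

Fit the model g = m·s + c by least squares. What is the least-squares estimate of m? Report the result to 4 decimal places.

The normal system AᵀA·[m, c]ᵀ = Aᵀg is [[208, 30]; [30, 7]]·[m, c]ᵀ = [-165, -27]ᵀ.
Δ = 208·7 − 30² = 556.
m = ((-165)·7 − 30·(-27))/556 = -345/556; c = (208·(-27) − 30·(-165))/556 = -333/278.

m = -0.6205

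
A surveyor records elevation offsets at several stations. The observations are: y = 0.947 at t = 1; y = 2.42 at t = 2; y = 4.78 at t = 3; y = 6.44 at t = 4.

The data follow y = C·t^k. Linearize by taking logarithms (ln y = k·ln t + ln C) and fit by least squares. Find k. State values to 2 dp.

Let Y = ln y. Fitting Y = k·ln t + ln C by least squares:
Σln t = 3.1781, Σ(ln t)² = 3.6092, Σln y = 4.2563, Σln t·ln y = 4.9133.
Equations: 3.6092·k + 3.1781·ln C = 4.9133;  3.1781·k + 4·ln C = 4.2563.
Slope k = (n·Σln t·ln y − Σln t·Σln y)/(n·Σ(ln t)² − (Σln t)²) = (4·4.9133 − 3.1781·4.2563)/4.3368 = 1.41268; ln C = (Σln y − k·Σln t)/n = -0.05832.

k = 1.41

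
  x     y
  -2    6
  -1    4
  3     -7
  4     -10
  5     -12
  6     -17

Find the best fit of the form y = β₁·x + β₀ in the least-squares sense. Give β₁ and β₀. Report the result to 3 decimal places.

β₁ = -2.785, β₀ = 0.963

MᵀM·[β₁, β₀]ᵀ = Mᵀy reads: 91·β₁ + 15·β₀ = -239;  15·β₁ + 6·β₀ = -36.
Eliminating β₀: 6·(row 1) − 15·(row 2) gives 321·β₁ = 6·(-239) − 15·(-36) = -894, so β₁ = -298/107.
Then β₀ = ((-36) − 15·(-298/107))/6 = 103/107.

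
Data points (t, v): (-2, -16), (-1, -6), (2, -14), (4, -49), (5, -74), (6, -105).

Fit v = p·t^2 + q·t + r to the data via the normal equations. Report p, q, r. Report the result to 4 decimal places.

Compute the Gram sums: Σt^2·t^2 = 2210, Σt^2·t = 404, Σt^2 = 86, Σt·t = 86, Σt = 14, Σ1 = 6.
Moment sums: Σt^2·v = -6540, Σt·v = -1186, Σv = -264.
Normal equations: [[2210, 404, 86]; [404, 86, 14]; [86, 14, 6]]·[p, q, r]ᵀ = [-6540, -1186, -264]ᵀ.
Inverting the 3×3 Gram matrix, [p, q, r]ᵀ = [-4663/1617, 496/1617, -1823/539]ᵀ.

p = -2.8837, q = 0.3067, r = -3.3822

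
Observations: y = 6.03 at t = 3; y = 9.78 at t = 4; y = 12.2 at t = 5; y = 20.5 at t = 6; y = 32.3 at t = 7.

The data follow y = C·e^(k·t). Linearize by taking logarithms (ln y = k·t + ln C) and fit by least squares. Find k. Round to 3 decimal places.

k = 0.410

Let Y = ln y. Fitting Y = k·t + ln C by least squares:
AᵀA = [[135.0000, 25.0000]; [25.0000, 5]], rhs = [69.4668, 13.0740]ᵀ  (here Σt = 25.0000, Σ(t)² = 135.0000, Σln y = 13.0740, Σt·ln y = 69.4668).
Slope k = (n·Σt·ln y − Σt·Σln y)/(n·Σ(t)² − (Σt)²) = (5·69.4668 − 25.0000·13.0740)/50.0000 = 0.40967; ln C = (Σln y − k·Σt)/n = 0.56644.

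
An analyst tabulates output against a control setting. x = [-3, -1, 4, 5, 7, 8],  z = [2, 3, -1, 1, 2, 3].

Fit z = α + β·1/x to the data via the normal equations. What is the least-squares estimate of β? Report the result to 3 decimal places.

Sums needed: Σ1 = 6, Σ1/x = -517/840, Σ1/x·1/x = 881749/705600.
And Σz = 10, Σ1/x·z = -2567/840.
Eliminating β: (881749/705600)·(row 1) − (-517/840)·(row 2) gives (1004641/141120)·α = (881749/705600)·10 − (-517/840)·(-2567/840) = 7490351/705600, so α = 680941/456655.
Then β = ((-2567/840) − (-517/840)·(680941/456655))/(881749/705600) = -1718976/1004641.

β = -1.711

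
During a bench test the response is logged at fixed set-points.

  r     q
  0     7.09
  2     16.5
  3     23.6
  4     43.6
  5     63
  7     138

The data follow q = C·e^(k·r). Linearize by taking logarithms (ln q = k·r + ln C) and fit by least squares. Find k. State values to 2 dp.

Let Y = ln q. Fitting Y = k·r + ln C by least squares:
AᵀA = [[103.0000, 21.0000]; [21.0000, 6]], rhs = [85.3971, 20.7687]ᵀ  (here Σr = 21.0000, Σ(r)² = 103.0000, Σln q = 20.7687, Σr·ln q = 85.3971).
Solving (det = 177.0000): k = 0.43073, ln C = 1.95390.

k = 0.43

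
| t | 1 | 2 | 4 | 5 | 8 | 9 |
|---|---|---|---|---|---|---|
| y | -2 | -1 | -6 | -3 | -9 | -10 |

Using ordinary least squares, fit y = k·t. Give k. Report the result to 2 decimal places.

Setting ∂/∂k … = 0 gives: 191·k = -205.
k = (-205)/191 = -1.0733.

k = -1.07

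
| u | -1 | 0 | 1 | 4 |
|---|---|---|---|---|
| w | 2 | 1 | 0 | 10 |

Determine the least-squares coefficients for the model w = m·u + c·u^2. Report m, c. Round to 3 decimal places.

With design matrix X, XᵀX = [[18, 64]; [64, 258]] and Xᵀw = [38, 162]ᵀ.
Δ = 18·258 − 64² = 548.
m = (38·258 − 64·162)/548 = -141/137; c = (18·162 − 64·38)/548 = 121/137.

m = -1.029, c = 0.883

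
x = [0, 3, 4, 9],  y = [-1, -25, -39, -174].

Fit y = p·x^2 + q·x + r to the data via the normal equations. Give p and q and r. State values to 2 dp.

AᵀA·[p, q, r]ᵀ = Aᵀy reads: 6898·p + 820·q + 106·r = -14943;  820·p + 106·q + 16·r = -1797;  106·p + 16·q + 4·r = -239.
Inverting the 3×3 Gram matrix, [p, q, r]ᵀ = [-9521/4974, -9829/4974, -929/829]ᵀ.

p = -1.91, q = -1.98, r = -1.12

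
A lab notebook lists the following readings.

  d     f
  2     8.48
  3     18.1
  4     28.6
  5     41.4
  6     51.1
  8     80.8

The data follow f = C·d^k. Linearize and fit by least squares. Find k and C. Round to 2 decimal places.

k = 1.61, C = 2.95

Let Y = ln f. Fitting Y = k·ln d + ln C by least squares:
Sums: Σln d = 8.6587, Σ(ln d)² = 13.7340, Σln f = 20.4361, Σln d·ln f = 31.4857.
Normal system: [[13.7340, 8.6587]; [8.6587, 6]]·[k, ln C]ᵀ = [31.4857, 20.4361]ᵀ.
Δ = 13.7340·6 − (8.6587)² = 7.4309; k = (31.4857·6 − 8.6587·20.4361)/7.4309 = 1.61009, ln C = (13.7340·20.4361 − 8.6587·31.4857)/7.4309 = 1.08247, so C = exp(1.08247) = 2.95197.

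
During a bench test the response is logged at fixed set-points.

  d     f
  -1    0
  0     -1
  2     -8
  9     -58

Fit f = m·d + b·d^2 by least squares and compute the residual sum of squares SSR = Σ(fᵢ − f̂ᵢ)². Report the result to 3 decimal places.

SSR = 6.763

The normal system XᵀX·[m, b]ᵀ = Xᵀf is [[86, 736]; [736, 6578]]·[m, b]ᵀ = [-538, -4730]ᵀ.
Eliminating b: 6578·(row 1) − 736·(row 2) gives 24012·m = 6578·(-538) − 736·(-4730) = -57684, so m = -209/87.
Then b = ((-4730) − 736·(-209/87))/6578 = -901/2001.
Residuals: -1302/667, -1, -930/667, 62/667; SSR = 4511/667.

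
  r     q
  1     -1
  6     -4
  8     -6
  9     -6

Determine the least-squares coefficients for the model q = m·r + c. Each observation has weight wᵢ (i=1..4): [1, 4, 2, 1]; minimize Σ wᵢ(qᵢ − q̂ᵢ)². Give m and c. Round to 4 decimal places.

m = -0.6807, c = -0.1205

Entries of AᵀWA: Σwᵢ·r·r = 354, Σwᵢ·r = 50, Σwᵢ·1 = 8.
And Σwᵢ·r·q = -247, Σwᵢ·q = -35.
Normal equations: [[354, 50]; [50, 8]]·[m, c]ᵀ = [-247, -35]ᵀ.
Eliminating c: 8·(row 1) − 50·(row 2) gives 332·m = 8·(-247) − 50·(-35) = -226, so m = -113/166.
Then c = ((-35) − 50·(-113/166))/8 = -10/83.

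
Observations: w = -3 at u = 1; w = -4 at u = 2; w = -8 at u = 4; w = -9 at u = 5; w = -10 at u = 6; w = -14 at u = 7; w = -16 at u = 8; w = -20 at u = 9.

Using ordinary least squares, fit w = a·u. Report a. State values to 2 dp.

a = -2.01

Entries of XᵀX: Σu·u = 276.
Right-hand side: Σu·w = -554.
a = (-554)/276 = -2.00725.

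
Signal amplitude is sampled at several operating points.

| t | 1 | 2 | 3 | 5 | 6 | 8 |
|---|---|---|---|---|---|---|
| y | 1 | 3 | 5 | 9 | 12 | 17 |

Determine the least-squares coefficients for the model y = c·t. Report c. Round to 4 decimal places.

The normal system XᵀX·[c]ᵀ = Xᵀy is [[139]]·[c]ᵀ = [275]ᵀ.
Hence c = 275 / 139 ≈ 1.97842.

c = 1.9784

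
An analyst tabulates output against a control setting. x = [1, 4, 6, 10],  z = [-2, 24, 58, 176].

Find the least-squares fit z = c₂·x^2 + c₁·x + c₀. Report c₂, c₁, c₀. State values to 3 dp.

c₂ = 1.906, c₁ = -1.233, c₀ = -2.440

Entries of MᵀM: Σx^2·x^2 = 11553, Σx^2·x = 1281, Σx^2 = 153, Σx·x = 153, Σx = 21, Σ1 = 4.
And Σx^2·z = 20070, Σx·z = 2202, Σz = 256.
So MᵀM·[c₂, c₁, c₀]ᵀ = Mᵀz: [[11553, 1281, 153]; [1281, 153, 21]; [153, 21, 4]]·[c₂, c₁, c₀]ᵀ = [20070, 2202, 256]ᵀ.
Inverting the 3×3 Gram matrix, [c₂, c₁, c₀]ᵀ = [3275/1718, -2119/1718, -2096/859]ᵀ.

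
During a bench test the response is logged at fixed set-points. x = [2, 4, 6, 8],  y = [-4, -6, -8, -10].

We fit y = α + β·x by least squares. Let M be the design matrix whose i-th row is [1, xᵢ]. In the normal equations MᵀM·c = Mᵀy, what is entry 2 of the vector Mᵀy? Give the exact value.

Entry 2 ↔ basis x, so (Mᵀy)_{2} = Σᵢ (x)·yᵢ = (2)·(-4) + (4)·(-6) + (6)·(-8) + (8)·(-10) = -160.

-160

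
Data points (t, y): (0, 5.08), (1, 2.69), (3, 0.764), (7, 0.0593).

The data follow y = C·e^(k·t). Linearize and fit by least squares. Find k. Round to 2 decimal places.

k = -0.64

With ln yᵢ as the transformed response and tᵢ as the regressor:
AᵀA = [[59.0000, 11.0000]; [11.0000, 4]], rhs = [-19.5940, -0.4795]ᵀ  (here Σt = 11.0000, Σ(t)² = 59.0000, Σln y = -0.4795, Σt·ln y = -19.5940).
Slope k = (n·Σt·ln y − Σt·Σln y)/(n·Σ(t)² − (Σt)²) = (4·-19.5940 − 11.0000·-0.4795)/115.0000 = -0.63567; ln C = (Σln y − k·Σt)/n = 1.62822.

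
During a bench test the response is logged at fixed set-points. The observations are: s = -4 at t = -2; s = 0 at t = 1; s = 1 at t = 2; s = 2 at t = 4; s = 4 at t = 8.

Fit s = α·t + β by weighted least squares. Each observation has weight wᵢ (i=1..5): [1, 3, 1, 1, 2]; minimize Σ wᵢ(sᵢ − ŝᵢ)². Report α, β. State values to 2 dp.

α = 0.70, β = -1.13

With design matrix A, AᵀWA = [[155, 23]; [23, 8]] and AᵀWs = [82, 7]ᵀ.
Eliminating β: 8·(row 1) − 23·(row 2) gives 711·α = 8·82 − 23·7 = 495, so α = 55/79.
Then β = (7 − 23·(55/79))/8 = -89/79.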